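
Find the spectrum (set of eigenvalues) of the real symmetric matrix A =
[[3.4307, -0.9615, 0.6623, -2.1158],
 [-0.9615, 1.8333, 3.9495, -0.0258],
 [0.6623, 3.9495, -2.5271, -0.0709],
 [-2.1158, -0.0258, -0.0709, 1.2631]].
sigma(A) ≈ {-5, 0, 4, 5}

A is real symmetric, so its spectrum consists of real eigenvalues. Expanding the characteristic polynomial of the displayed matrix gives
  det(λ I - A) = p(λ) = λ^4 + (-4)λ^3 + (-25)λ^2 + (100.0018)λ + (-0.005).
Solving p(λ) = 0 yields eigenvalues ≈ -5, 0, 4, 5. (A is shown rounded to 4 decimals, so these recover the underlying integer eigenvalues to within that precision.)
Verification: the trace of A = 4 equals the sum of eigenvalues 4, and det(A) ≈ -0.0050 matches the eigenvalue product 0.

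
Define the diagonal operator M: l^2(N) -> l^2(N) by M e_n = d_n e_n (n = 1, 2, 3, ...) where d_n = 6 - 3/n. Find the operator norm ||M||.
||M|| = 6

For a diagonal operator on l^2 with entries d_n, ||M|| = sup_n |d_n|. Here d_1 = 3, d_2 = 9/2, ..., and d_n = 6 - 3/n increases monotonically toward 6. All terms lie in [3, 6), so |d_n| = d_n and the supremum is the limit 6, which is not attained by any individual d_n. Hence ||M|| = 6.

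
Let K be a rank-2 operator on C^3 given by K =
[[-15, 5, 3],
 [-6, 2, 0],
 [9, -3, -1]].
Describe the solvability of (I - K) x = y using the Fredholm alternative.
(I - K) is invertible (det(I - K) = 1 ≠ 0), so for every y in C^3 the equation (I - K) x = y has a unique solution.

K has rank 2 and factors as K = U V^T = u1 v1^T + u2 v2^T with u1 = (2, 2, -2), v1 = (-3, 1, 0), u2 = (3, 0, -1), v2 = (-3, 1, 1) (multiplying out reproduces the displayed K). The nonzero eigenvalues of U V^T coincide with those of the 2 x 2 matrix G = V^T U = [[v1·u1, v1·u2], [v2·u1, v2·u2]] = [[-4, -9], [-6, -10]], and by the Sylvester determinant identity det(I_3 - U V^T) = det(I_2 - V^T U) = det([[5, 9], [6, 11]]) = (5)(11) - (9)(6) = 1. (Direct check: I - K =
[[16, -5, -3],
 [6, -1, 0],
 [-9, 3, 2]]
has determinant 1.) The finite-dimensional Fredholm alternative says: either (I - K) is invertible, or ker(I - K) ≠ {0} and then range(I - K) = ker((I - K)^*)^⊥, with dim ker(I - K) = dim ker((I - K)^*). Since det(I - K) ≠ 0, 1 is not an eigenvalue of K and ker(I - K) = {0}, so we are in the first case: for every y there is a unique x = (I - K)^(-1) y. (Explicitly, by the Woodbury identity, (I - U V^T)^(-1) = I + U (I_2 - G)^(-1) V^T.)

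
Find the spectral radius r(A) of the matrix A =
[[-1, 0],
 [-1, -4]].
r(A) = 4

The eigenvalues of A are the roots of its characteristic polynomial. With M = A (coefficients from the trace and determinant):
  p(λ) = det(λ I - M) = λ^2 + 5λ + 4.
For λ^2 + 5λ + 4 the discriminant is 9. It is a perfect square (3^2), so the roots are rational: λ = (-5 ± 3)/2 = -1, -4.
Thus the eigenvalues (to 4 decimals) are -1 (modulus 1); -4 (modulus 4). The spectral radius is the largest modulus: r(A) = 4. (Cross-check: r(A) ≤ ||A||_2 ≈ 4.1306; equality holds whenever A is normal, though it can also hold for some non-normal A.)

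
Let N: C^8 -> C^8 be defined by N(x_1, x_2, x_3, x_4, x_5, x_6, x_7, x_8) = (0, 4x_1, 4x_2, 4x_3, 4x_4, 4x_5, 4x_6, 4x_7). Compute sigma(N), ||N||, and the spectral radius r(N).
sigma(N) = {0}; ||N|| = 4; r(N) = 0. (N is nilpotent with N^8 = 0.)

On C^8, N is a strictly lower-triangular matrix with 4 on the subdiagonal and zeros elsewhere, so its characteristic polynomial is lambda^8 and every eigenvalue is 0: sigma(N) = {0}. For the operator norm, N e_i = 4e_{i+1} for i = 1, ..., 7 and N e_8 = 0, so the singular values of N are 4 (with multiplicity 7) and 0; hence ||N|| = 4. The spectral radius r(N) = max|lambda| = 0. Note ||N|| > r(N) — characteristic of non-normal nilpotent operators. Indeed N^8 = 0.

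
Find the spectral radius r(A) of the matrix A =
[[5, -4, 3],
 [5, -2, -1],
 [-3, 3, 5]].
r(A) ≈ 4.5868

The eigenvalues of A are the roots of its characteristic polynomial. With M = A (coefficients from the trace, the sum of principal 2x2 minors, and det A):
  p(λ) = det(λ I - M) = λ^3 - 8λ^2 + 37λ - 80.
No integer candidate from the rational root theorem (±divisors of 80) is a root, so the roots are irrational. The cubic discriminant is Δ = -25396 < 0, so there is one real root and a complex-conjugate pair. p(3) = -14 and p(4) = 4 have opposite signs, so a root lies in (3, 4); Newton's method refines it to λ ≈ 3.8025. Dividing out (λ - (3.8025)) leaves approximately λ^2 - 4.1975λ + 21.039. For λ^2 - 4.1975λ + 21.039 the discriminant is -66.5367. It is negative, so the remaining roots are the complex-conjugate pair λ ≈ 2.0988 ± 4.0785i. Their product equals the constant term, so |λ|^2 ≈ 21.039 and |λ| ≈ 4.5868.
Thus the eigenvalues (to 4 decimals) are 3.8025 (modulus 3.8025); 2.0988 ± 4.0785i (modulus 4.5868). The spectral radius is the largest modulus: r(A) ≈ 4.5868. (Cross-check: r(A) ≤ ||A||_2 ≈ 9.3124; equality holds whenever A is normal, though it can also hold for some non-normal A.)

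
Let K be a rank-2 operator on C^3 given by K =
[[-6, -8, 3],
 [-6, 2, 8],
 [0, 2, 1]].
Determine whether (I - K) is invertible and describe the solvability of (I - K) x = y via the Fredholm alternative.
(I - K) is invertible (det(I - K) = -76 ≠ 0), so for every y in C^3 the equation (I - K) x = y has a unique solution.

K has rank 2 and factors as K = U V^T = u1 v1^T + u2 v2^T with u1 = (-2, -2, 0), v1 = (3, 1, -3), u2 = (3, -2, -1), v2 = (0, -2, -1) (multiplying out reproduces the displayed K). The nonzero eigenvalues of U V^T coincide with those of the 2 x 2 matrix G = V^T U = [[v1·u1, v1·u2], [v2·u1, v2·u2]] = [[-8, 10], [4, 5]], and by the Sylvester determinant identity det(I_3 - U V^T) = det(I_2 - V^T U) = det([[9, -10], [-4, -4]]) = (9)(-4) - (-10)(-4) = -76. (Direct check: I - K =
[[7, 8, -3],
 [6, -1, -8],
 [0, -2, 0]]
has determinant -76.) The finite-dimensional Fredholm alternative says: either (I - K) is invertible, or ker(I - K) ≠ {0} and then range(I - K) = ker((I - K)^*)^⊥, with dim ker(I - K) = dim ker((I - K)^*). Since det(I - K) ≠ 0, 1 is not an eigenvalue of K and ker(I - K) = {0}, so we are in the first case: for every y there is a unique x = (I - K)^(-1) y. (Explicitly, by the Woodbury identity, (I - U V^T)^(-1) = I + U (I_2 - G)^(-1) V^T.)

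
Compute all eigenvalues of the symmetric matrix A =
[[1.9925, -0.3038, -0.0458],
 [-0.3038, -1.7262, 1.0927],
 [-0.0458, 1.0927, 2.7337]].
sigma(A) ≈ {-2, 2, 3}

A is real symmetric, so its spectrum consists of real eigenvalues. Expanding the characteristic polynomial of the displayed matrix gives
  det(λ I - A) = p(λ) = λ^3 + (-3)λ^2 + (-4)λ + (12).
Solving p(λ) = 0 yields eigenvalues ≈ -2, 2, 3. (A is shown rounded to 4 decimals, so these recover the underlying integer eigenvalues to within that precision.)
Verification: the trace of A = 3 equals the sum of eigenvalues 3, and det(A) ≈ -11.9997 matches the eigenvalue product -12.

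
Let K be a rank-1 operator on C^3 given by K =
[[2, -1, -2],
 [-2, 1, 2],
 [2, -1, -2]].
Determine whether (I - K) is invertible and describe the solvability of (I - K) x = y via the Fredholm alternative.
(I - K) is singular (det(I - K) = 0, i.e. 1 ∈ sigma(K)). (I - K) x = y is solvable iff y ⊥ ker((I - K)^*) = span{(2, -1, -2)}, i.e. iff 2y_1 - y_2 - 2y_3 = 0. When solvable, the solutions are x = y + c·(1, -1, 1), c arbitrary (ker(I - K) = span{(1, -1, 1)}, dimension 1).

K has rank 1, so it is an outer product K = u v^T: every row of K is a multiple of one row vector. Reading off the entries, u = (1, -1, 1) and v = (2, -1, -2) (row i of K equals u_i·v^T). A rank-one matrix u v^T satisfies K u = u (v·u) and kills the (2)-dimensional subspace v^⊥, so its characteristic polynomial is lambda^2 (lambda - v·u) with v·u = tr K = 1. Hence the eigenvalues of I - K are 1 (multiplicity 2) and 1 - (1) = 0, so det(I - K) = 0. (Direct check: I - K =
[[-1, 1, 2],
 [2, 0, -2],
 [-2, 1, 3]]
has determinant 0.) So 1 is an eigenvalue of K and (I - K) is not invertible. The finite-dimensional Fredholm alternative says: either (I - K) is invertible, or ker(I - K) ≠ {0} and then range(I - K) = ker((I - K)^*)^⊥, with dim ker(I - K) = dim ker((I - K)^*). We are in the second case, so we need both kernels. Kernel of I - K: (I - K) u = u - u (v·u) = u - u = 0, so ker(I - K) = span{u} = span{(1, -1, 1)} (it is exactly 1-dimensional because rank(I - K) = 2). Kernel of the adjoint: K is real, so (I - K)^* = I - K^T = I - v u^T, and (I - v u^T) v = v - v (u·v) = 0; hence ker((I - K)^*) = span{v} = span{(2, -1, -2)}. Therefore (I - K) x = y is solvable iff <y, v> = 0, i.e. iff 2y_1 - y_2 - 2y_3 = 0. When this holds, K y = u (v·y) = 0, so (I - K) y = y and x = y is a particular solution; the full solution set is the line x = y + c·u = y + c·(1, -1, 1), c ∈ C.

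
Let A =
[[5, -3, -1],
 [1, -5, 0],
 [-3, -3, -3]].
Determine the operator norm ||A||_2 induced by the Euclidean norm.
||A||_2 ≈ 7.2247 (= sqrt(largest eigenvalue of A^T A))

||A||_2 = sigma_max(A) = sqrt(lambda_max(A^T A)). Form the symmetric matrix M = A^T A =
[[35, -11, 4],
 [-11, 43, 12],
 [4, 12, 10]].
Its characteristic polynomial (trace, sum of principal 2x2 minors, determinant of M give the coefficients) is
  p(λ) = det(λ I - M) = λ^3 - 88λ^2 + 2004λ - 7056.
No integer candidate from the rational root theorem (±divisors of 7056) is a root, so the roots are irrational. The cubic discriminant is Δ = 727640064 > 0, so there are three distinct real roots. p(4) = -384 and p(5) = 889 have opposite signs, so a root lies in (4, 5); Newton's method refines it to λ ≈ 4.2896. p(31) = 291 and p(32) = -272 have opposite signs, so a root lies in (31, 32); Newton's method refines it to λ ≈ 31.514. p(52) = -192 and p(53) = 841 have opposite signs, so a root lies in (52, 53); Newton's method refines it to λ ≈ 52.1964. Check (Vieta): the three roots sum to 88, matching tr M = 88.
So the eigenvalues of A^T A are ≈ 4.2896, 31.514, 52.1964 (all ≥ 0, as they must be for A^T A). The largest is λ_max ≈ 52.1964, hence ||A||_2 = sqrt(λ_max) ≈ 7.2247.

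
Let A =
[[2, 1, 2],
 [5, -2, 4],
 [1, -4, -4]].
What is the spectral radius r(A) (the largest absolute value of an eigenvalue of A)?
r(A) ≈ 4.1809

The eigenvalues of A are the roots of its characteristic polynomial. With M = A (coefficients from the trace, the sum of principal 2x2 minors, and det A):
  p(λ) = det(λ I - M) = λ^3 + 4λ^2 + 5λ - 36.
No integer candidate from the rational root theorem (±divisors of 36) is a root, so the roots are irrational. The cubic discriminant is Δ = -38836 < 0, so there is one real root and a complex-conjugate pair. p(2) = -2 and p(3) = 42 have opposite signs, so a root lies in (2, 3); Newton's method refines it to λ ≈ 2.0595. Dividing out (λ - (2.0595)) leaves approximately λ^2 + 6.0595λ + 17.4798. For λ^2 + 6.0595λ + 17.4798 the discriminant is -33.2011. It is negative, so the remaining roots are the complex-conjugate pair λ ≈ -3.0298 ± 2.881i. Their product equals the constant term, so |λ|^2 ≈ 17.4798 and |λ| ≈ 4.1809.
Thus the eigenvalues (to 4 decimals) are 2.0595 (modulus 2.0595); -3.0298 ± 2.881i (modulus 4.1809). The spectral radius is the largest modulus: r(A) ≈ 4.1809. (Cross-check: r(A) ≤ ||A||_2 ≈ 7.2956; equality holds whenever A is normal, though it can also hold for some non-normal A.)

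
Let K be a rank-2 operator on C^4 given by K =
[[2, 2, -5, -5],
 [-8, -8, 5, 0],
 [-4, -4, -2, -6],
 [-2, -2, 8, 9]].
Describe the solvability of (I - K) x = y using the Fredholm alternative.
(I - K) is invertible (det(I - K) = -22 ≠ 0), so for every y in C^4 the equation (I - K) x = y has a unique solution.

K has rank 2 and factors as K = U V^T = u1 v1^T + u2 v2^T with u1 = (2, -3, 0, -3), v1 = (2, 2, -2, -1), u2 = (-1, -1, -2, 2), v2 = (2, 2, 1, 3) (multiplying out reproduces the displayed K). The nonzero eigenvalues of U V^T coincide with those of the 2 x 2 matrix G = V^T U = [[v1·u1, v1·u2], [v2·u1, v2·u2]] = [[1, -2], [-11, 0]], and by the Sylvester determinant identity det(I_4 - U V^T) = det(I_2 - V^T U) = det([[0, 2], [11, 1]]) = (0)(1) - (2)(11) = -22. (Direct check: I - K =
[[-1, -2, 5, 5],
 [8, 9, -5, 0],
 [4, 4, 3, 6],
 [2, 2, -8, -8]]
has determinant -22.) The finite-dimensional Fredholm alternative says: either (I - K) is invertible, or ker(I - K) ≠ {0} and then range(I - K) = ker((I - K)^*)^⊥, with dim ker(I - K) = dim ker((I - K)^*). Since det(I - K) ≠ 0, 1 is not an eigenvalue of K and ker(I - K) = {0}, so we are in the first case: for every y there is a unique x = (I - K)^(-1) y. (Explicitly, by the Woodbury identity, (I - U V^T)^(-1) = I + U (I_2 - G)^(-1) V^T.)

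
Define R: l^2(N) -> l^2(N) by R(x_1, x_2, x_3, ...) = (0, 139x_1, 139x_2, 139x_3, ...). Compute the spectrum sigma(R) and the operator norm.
sigma(R) = closed disk {z in C : |z| ≤ 139}; ||R|| = 139

Note R = 139·U where U is the unit right shift (U x)_k = x_{k-1} (with x_0 := 0); so ||R|| = 139||U|| and sigma(R) = 139·sigma(U). ||R x||^2 = sum_{k≥1} |139x_k|^2 = 19321||x||^2, so ||R|| = 139 and sigma(R) ⊂ {|z| ≤ 139}. For any |lambda| < 139, the equation (R - lambda I) x = 0 forces x_1 = 0, then 139x_k = lambda x_{k+1} ⇒ x = 0, so R has no eigenvalues. But (R - lambda I) is not surjective for |lambda| < 139: solving (R - lambda I) x = e_1 would require x_n proportional to (lambda/139)^(-n), which is not in l^2. So every |lambda| < 139 lies in the residual spectrum. The boundary |lambda| = 139 is in the approximate point spectrum (the spectrum is closed). Hence sigma(R) is the closed disk of radius 139.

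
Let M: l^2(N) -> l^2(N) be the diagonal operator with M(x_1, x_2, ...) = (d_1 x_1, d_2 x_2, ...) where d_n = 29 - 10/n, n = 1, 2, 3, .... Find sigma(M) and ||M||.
sigma(M) = {29 - 10/n : n ≥ 1} ∪ {29}; ||M|| = 29

A bounded diagonal operator on l^2 with diagonal entries d_n has spectrum equal to the closure of {d_n : n ≥ 1}: every d_n is an eigenvalue (with eigenvector e_n), so {d_n} ⊂ sigma(M); the spectrum is closed, so its closure is too; and for lambda not in the closure, (M - lambda I) has bounded inverse (the diagonal entries 1/(d_n - lambda) are bounded). For our sequence d_n = 29 - 10/n, n = 1, 2, 3, ...:
  - {d_n} = {29 - 10/n : n ≥ 1}; the only limit point is 29
  - closure = {29 - 10/n : n ≥ 1} ∪ {29}
For the norm: a diagonal operator has ||M|| = sup_n |d_n|. Here d_n = 29 - 10/n increases monotonically from d_1 = 19 toward 29, with all terms in [19, 29); so sup_n |d_n| = 29 (the supremum is the limit, not attained). So ||M|| = 29.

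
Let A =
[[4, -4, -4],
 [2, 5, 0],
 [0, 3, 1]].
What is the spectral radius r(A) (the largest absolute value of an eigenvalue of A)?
r(A) ≈ 5.9915

The eigenvalues of A are the roots of its characteristic polynomial. With M = A (coefficients from the trace, the sum of principal 2x2 minors, and det A):
  p(λ) = det(λ I - M) = λ^3 - 10λ^2 + 37λ - 4.
No integer candidate from the rational root theorem (±divisors of 4) is a root, so the roots are irrational. The cubic discriminant is Δ = -55504 < 0, so there is one real root and a complex-conjugate pair. p(0) = -4 and p(1) = 24 have opposite signs, so a root lies in (0, 1); Newton's method refines it to λ ≈ 0.1114. Dividing out (λ - (0.1114)) leaves approximately λ^2 - 9.8886λ + 35.8982. For λ^2 - 9.8886λ + 35.8982 the discriminant is -45.8087. It is negative, so the remaining roots are the complex-conjugate pair λ ≈ 4.9443 ± 3.3841i. Their product equals the constant term, so |λ|^2 ≈ 35.8982 and |λ| ≈ 5.9915.
Thus the eigenvalues (to 4 decimals) are 0.1114 (modulus 0.1114); 4.9443 ± 3.3841i (modulus 5.9915). The spectral radius is the largest modulus: r(A) ≈ 5.9915. (Cross-check: r(A) ≤ ||A||_2 ≈ 7.8965; equality holds whenever A is normal, though it can also hold for some non-normal A.)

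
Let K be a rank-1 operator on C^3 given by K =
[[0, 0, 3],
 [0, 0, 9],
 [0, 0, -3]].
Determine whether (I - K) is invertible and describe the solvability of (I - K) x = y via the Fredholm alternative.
(I - K) is invertible (det(I - K) = 4 ≠ 0), so for every y in C^3 the equation (I - K) x = y has a unique solution.

K has rank 1, so it is an outer product K = u v^T: every row of K is a multiple of one row vector. Reading off the entries, u = (-1, -3, 1) and v = (0, 0, -3) (row i of K equals u_i·v^T). A rank-one matrix u v^T satisfies K u = u (v·u) and kills the (2)-dimensional subspace v^⊥, so its characteristic polynomial is lambda^2 (lambda - v·u) with v·u = tr K = -3. Hence the eigenvalues of I - K are 1 (multiplicity 2) and 1 - (-3) = 4, so det(I - K) = 4. (Direct check: I - K =
[[1, 0, -3],
 [0, 1, -9],
 [0, 0, 4]]
has determinant 4.) The finite-dimensional Fredholm alternative says: either (I - K) is invertible, or ker(I - K) ≠ {0} and then range(I - K) = ker((I - K)^*)^⊥, with dim ker(I - K) = dim ker((I - K)^*). Since det(I - K) ≠ 0, 1 is not an eigenvalue of K and ker(I - K) = {0}, so we are in the first case: for every y there is a unique x = (I - K)^(-1) y. Explicitly, by the Sherman–Morrison formula, (I - u v^T)^(-1) = I + u v^T/(1 - v·u), i.e. (I - K)^(-1) = I + K/(4).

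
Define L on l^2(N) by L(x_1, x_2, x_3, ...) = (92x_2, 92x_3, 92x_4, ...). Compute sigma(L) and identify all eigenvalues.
sigma(L) = closed disk {z in C : |z| ≤ 92}; sigma_p(L) = open disk {z in C : |z| < 92}

Note L = 92·V where V is the unit left shift (V x)_k = x_{k+1}; so sigma(L) = 92·sigma(V) and ||L|| = 92||V||. ||L x||^2 = 8464sum_{k≥2} |x_k|^2 ≤ 8464||x||^2, with equality on {x : x_1 = 0}, so ||L|| = 92. For any lambda with |lambda| < 92, set r = lambda/92 (|r| < 1); the vector x = (1, r, r^2, ...) is in l^2 and satisfies L x = 92(r, r^2, ...) = lambda x, so lambda is an eigenvalue. On the boundary |lambda| = 92 the geometric series diverges, so no l^2 eigenvector exists, but these lambda lie in the approximate point spectrum. Hence sigma(L) is the closed disk of radius 92 and sigma_p(L) is the open disk.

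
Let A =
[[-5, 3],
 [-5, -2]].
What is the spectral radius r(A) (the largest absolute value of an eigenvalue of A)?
r(A) = 5

The eigenvalues of A are the roots of its characteristic polynomial. With M = A (coefficients from the trace and determinant):
  p(λ) = det(λ I - M) = λ^2 + 7λ + 25.
For λ^2 + 7λ + 25 the discriminant is -51. It is negative, so the roots are the complex-conjugate pair λ = -7/2 ± (sqrt(51)/2) i ≈ -3.5 ± 3.5707i. For a conjugate pair the product of the roots equals the constant term, so |λ|^2 = 25 and |λ| = sqrt(25) = 5.
Thus the eigenvalues (to 4 decimals) are -3.5 ± 3.5707i (modulus 5). The spectral radius is the largest modulus: r(A) = 5. (Cross-check: r(A) ≤ ||A||_2 ≈ 7.1178; equality holds whenever A is normal, though it can also hold for some non-normal A.)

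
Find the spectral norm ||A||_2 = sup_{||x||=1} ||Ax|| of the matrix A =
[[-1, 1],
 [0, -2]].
||A||_2 = sqrt((6 + sqrt(20))/2) ≈ 2.2882 (= sqrt(largest eigenvalue of A^T A))

||A||_2 = sigma_max(A) = sqrt(lambda_max(A^T A)). Form the symmetric matrix M = A^T A =
[[1, -1],
 [-1, 5]].
Its characteristic polynomial (trace, determinant of M give the coefficients) is
  p(λ) = det(λ I - M) = λ^2 - 6λ + 4.
For λ^2 - 6λ + 4 the discriminant is 20. It is nonnegative but not a perfect square, so the roots are real and irrational: λ = (6 ± sqrt(20))/2 ≈ 5.2361, 0.7639.
So the eigenvalues of A^T A are ≈ 0.7639, 5.2361 (all ≥ 0, as they must be for A^T A). The largest is λ_max = (6 + sqrt(20))/2 ≈ 5.2361, hence ||A||_2 = sqrt(λ_max) = sqrt((6 + sqrt(20))/2) ≈ 2.2882.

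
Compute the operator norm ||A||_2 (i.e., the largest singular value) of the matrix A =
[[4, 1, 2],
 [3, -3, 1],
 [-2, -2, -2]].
||A||_2 ≈ 6.0861 (= sqrt(largest eigenvalue of A^T A))

||A||_2 = sigma_max(A) = sqrt(lambda_max(A^T A)). Form the symmetric matrix M = A^T A =
[[29, -1, 15],
 [-1, 14, 3],
 [15, 3, 9]].
Its characteristic polynomial (trace, sum of principal 2x2 minors, determinant of M give the coefficients) is
  p(λ) = det(λ I - M) = λ^3 - 52λ^2 + 558λ - 144.
No integer candidate from the rational root theorem (±divisors of 144) is a root, so the roots are irrational. The cubic discriminant is Δ = 140623200 > 0, so there are three distinct real roots. p(0) = -144 and p(1) = 363 have opposite signs, so a root lies in (0, 1); Newton's method refines it to λ ≈ 0.2646. p(14) = 220 and p(15) = -99 have opposite signs, so a root lies in (14, 15); Newton's method refines it to λ ≈ 14.6952. p(37) = -33 and p(38) = 844 have opposite signs, so a root lies in (37, 38); Newton's method refines it to λ ≈ 37.0403. Check (Vieta): the three roots sum to 52, matching tr M = 52.
So the eigenvalues of A^T A are ≈ 0.2646, 14.6952, 37.0403 (all ≥ 0, as they must be for A^T A). The largest is λ_max ≈ 37.0403, hence ||A||_2 = sqrt(λ_max) ≈ 6.0861.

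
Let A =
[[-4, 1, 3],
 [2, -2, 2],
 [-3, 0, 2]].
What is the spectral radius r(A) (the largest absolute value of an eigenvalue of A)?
r(A) = 4

The eigenvalues of A are the roots of its characteristic polynomial. With M = A (coefficients from the trace, the sum of principal 2x2 minors, and det A):
  p(λ) = det(λ I - M) = λ^3 + 4λ^2 + 3λ + 12.
By the rational root theorem any rational root is an integer divisor of 12. Testing λ = -4: p(-4) = -64 + 64 - 12 + 12 = 0, so λ = -4 is a root. Dividing out (λ + 4) leaves p(λ) = (λ + 4)(λ^2 + 3). For λ^2 + 3 the discriminant is -12. It is negative, so the roots are the complex-conjugate pair λ = 0 ± (sqrt(12)/2) i ≈ 0 ± 1.7321i. For a conjugate pair the product of the roots equals the constant term, so |λ|^2 = 3 and |λ| = sqrt(3) ≈ 1.7321.
Thus the eigenvalues (to 4 decimals) are 0 ± 1.7321i (modulus 1.7321); -4 (modulus 4). The spectral radius is the largest modulus: r(A) = 4. (Cross-check: r(A) ≤ ||A||_2 ≈ 6.2732; equality holds whenever A is normal, though it can also hold for some non-normal A.)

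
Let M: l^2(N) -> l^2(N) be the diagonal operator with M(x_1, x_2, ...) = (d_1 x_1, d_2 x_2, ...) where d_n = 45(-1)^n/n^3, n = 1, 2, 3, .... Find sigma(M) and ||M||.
sigma(M) = {45(-1)^n/n^3 : n ≥ 1} ∪ {0}; ||M|| = 45

A bounded diagonal operator on l^2 with diagonal entries d_n has spectrum equal to the closure of {d_n : n ≥ 1}: every d_n is an eigenvalue (with eigenvector e_n), so {d_n} ⊂ sigma(M); the spectrum is closed, so its closure is too; and for lambda not in the closure, (M - lambda I) has bounded inverse (the diagonal entries 1/(d_n - lambda) are bounded). For our sequence d_n = 45(-1)^n/n^3, n = 1, 2, 3, ...:
  - {d_n} = {45(-1)^n/n^3 : n ≥ 1}; the only limit point is 0
  - closure = {45(-1)^n/n^3 : n ≥ 1} ∪ {0}
For the norm: a diagonal operator has ||M|| = sup_n |d_n|. Here |d_n| = 45/n^3 is decreasing, so sup_n |d_n| = |d_1| = 45. So ||M|| = 45.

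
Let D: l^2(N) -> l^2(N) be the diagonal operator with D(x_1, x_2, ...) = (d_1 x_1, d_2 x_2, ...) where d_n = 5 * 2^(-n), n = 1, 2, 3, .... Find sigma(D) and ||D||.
sigma(D) = {5 * 2^(-n) : n ≥ 1} ∪ {0}; ||D|| = 5/2

A bounded diagonal operator on l^2 with diagonal entries d_n has spectrum equal to the closure of {d_n : n ≥ 1}: every d_n is an eigenvalue (with eigenvector e_n), so {d_n} ⊂ sigma(D); the spectrum is closed, so its closure is too; and for lambda not in the closure, (D - lambda I) has bounded inverse (the diagonal entries 1/(d_n - lambda) are bounded). For our sequence d_n = 5 * 2^(-n), n = 1, 2, 3, ...:
  - {d_n} = {5 * 2^(-n) : n ≥ 1}; the only limit point is 0
  - closure = {5 * 2^(-n) : n ≥ 1} ∪ {0}
For the norm: a diagonal operator has ||D|| = sup_n |d_n|. Here d_n = 5 * 2^(-n) is positive and decreasing, so sup_n |d_n| = d_1 = 5/2. So ||D|| = 5/2.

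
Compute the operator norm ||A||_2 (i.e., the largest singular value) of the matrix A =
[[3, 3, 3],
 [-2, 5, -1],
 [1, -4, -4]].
||A||_2 ≈ 7.8321 (= sqrt(largest eigenvalue of A^T A))

||A||_2 = sigma_max(A) = sqrt(lambda_max(A^T A)). Form the symmetric matrix M = A^T A =
[[14, -5, 7],
 [-5, 50, 20],
 [7, 20, 26]].
Its characteristic polynomial (trace, sum of principal 2x2 minors, determinant of M give the coefficients) is
  p(λ) = det(λ I - M) = λ^3 - 90λ^2 + 1890λ - 8100.
No integer candidate from the rational root theorem (±divisors of 8100) is a root, so the roots are irrational. The cubic discriminant is Δ = 1338444000 > 0, so there are three distinct real roots. p(5) = -775 and p(6) = 216 have opposite signs, so a root lies in (5, 6); Newton's method refines it to λ ≈ 5.7689. p(22) = 568 and p(23) = -73 have opposite signs, so a root lies in (22, 23); Newton's method refines it to λ ≈ 22.8895. p(61) = -719 and p(62) = 1448 have opposite signs, so a root lies in (61, 62); Newton's method refines it to λ ≈ 61.3416. Check (Vieta): the three roots sum to 90, matching tr M = 90.
So the eigenvalues of A^T A are ≈ 5.7689, 22.8895, 61.3416 (all ≥ 0, as they must be for A^T A). The largest is λ_max ≈ 61.3416, hence ||A||_2 = sqrt(λ_max) ≈ 7.8321.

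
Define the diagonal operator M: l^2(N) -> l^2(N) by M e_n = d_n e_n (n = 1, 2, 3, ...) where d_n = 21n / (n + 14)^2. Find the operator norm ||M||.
||M|| = 3/8 (attained at n = 14)

For M diagonal, ||M|| = sup_n |d_n|. Treat f(x) = 21x / (x + 14)^2 for real x > 0. By the quotient rule, f'(x) = 21(14 - x)/(x + 14)^3, which is positive for x < 14 and negative for x > 14. So f has a unique maximum at x = 14, and since 14 is a positive integer, the supremum over n ≥ 1 is attained at n = 14: d_14 = 21·14/(14 + 14)^2 = 21·14/784 = 3/8. Hence ||M|| = 3/8.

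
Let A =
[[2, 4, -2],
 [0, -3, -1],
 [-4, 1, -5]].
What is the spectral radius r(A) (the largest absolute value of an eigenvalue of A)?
r(A) ≈ 4.7034

The eigenvalues of A are the roots of its characteristic polynomial. With M = A (coefficients from the trace, the sum of principal 2x2 minors, and det A):
  p(λ) = det(λ I - M) = λ^3 + 6λ^2 - 8λ - 72.
No integer candidate from the rational root theorem (±divisors of 72) is a root, so the roots are irrational. The cubic discriminant is Δ = -11200 < 0, so there is one real root and a complex-conjugate pair. p(3) = -15 and p(4) = 56 have opposite signs, so a root lies in (3, 4); Newton's method refines it to λ ≈ 3.2547. Dividing out (λ - (3.2547)) leaves approximately λ^2 + 9.2547λ + 22.1216. For λ^2 + 9.2547λ + 22.1216 the discriminant is -2.8366. It is negative, so the remaining roots are the complex-conjugate pair λ ≈ -4.6274 ± 0.8421i. Their product equals the constant term, so |λ|^2 ≈ 22.1216 and |λ| ≈ 4.7034.
Thus the eigenvalues (to 4 decimals) are 3.2547 (modulus 3.2547); -4.6274 ± 0.8421i (modulus 4.7034). The spectral radius is the largest modulus: r(A) ≈ 4.7034. (Cross-check: r(A) ≤ ||A||_2 ≈ 6.6219; equality holds whenever A is normal, though it can also hold for some non-normal A.)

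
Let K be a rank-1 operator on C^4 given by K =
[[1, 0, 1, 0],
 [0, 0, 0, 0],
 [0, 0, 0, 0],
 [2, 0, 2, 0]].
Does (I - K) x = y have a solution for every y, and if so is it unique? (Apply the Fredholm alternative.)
(I - K) is singular (det(I - K) = 0, i.e. 1 ∈ sigma(K)). (I - K) x = y is solvable iff y ⊥ ker((I - K)^*) = span{(1, 0, 1, 0)}, i.e. iff y_1 + y_3 = 0. When solvable, the solutions are x = y + c·(1, 0, 0, 2), c arbitrary (ker(I - K) = span{(1, 0, 0, 2)}, dimension 1).

K has rank 1, so it is an outer product K = u v^T: every row of K is a multiple of one row vector. Reading off the entries, u = (1, 0, 0, 2) and v = (1, 0, 1, 0) (row i of K equals u_i·v^T). A rank-one matrix u v^T satisfies K u = u (v·u) and kills the (3)-dimensional subspace v^⊥, so its characteristic polynomial is lambda^3 (lambda - v·u) with v·u = tr K = 1. Hence the eigenvalues of I - K are 1 (multiplicity 3) and 1 - (1) = 0, so det(I - K) = 0. (Direct check: I - K =
[[0, 0, -1, 0],
 [0, 1, 0, 0],
 [0, 0, 1, 0],
 [-2, 0, -2, 1]]
has determinant 0.) So 1 is an eigenvalue of K and (I - K) is not invertible. The finite-dimensional Fredholm alternative says: either (I - K) is invertible, or ker(I - K) ≠ {0} and then range(I - K) = ker((I - K)^*)^⊥, with dim ker(I - K) = dim ker((I - K)^*). We are in the second case, so we need both kernels. Kernel of I - K: (I - K) u = u - u (v·u) = u - u = 0, so ker(I - K) = span{u} = span{(1, 0, 0, 2)} (it is exactly 1-dimensional because rank(I - K) = 3). Kernel of the adjoint: K is real, so (I - K)^* = I - K^T = I - v u^T, and (I - v u^T) v = v - v (u·v) = 0; hence ker((I - K)^*) = span{v} = span{(1, 0, 1, 0)}. Therefore (I - K) x = y is solvable iff <y, v> = 0, i.e. iff y_1 + y_3 = 0. When this holds, K y = u (v·y) = 0, so (I - K) y = y and x = y is a particular solution; the full solution set is the line x = y + c·u = y + c·(1, 0, 0, 2), c ∈ C.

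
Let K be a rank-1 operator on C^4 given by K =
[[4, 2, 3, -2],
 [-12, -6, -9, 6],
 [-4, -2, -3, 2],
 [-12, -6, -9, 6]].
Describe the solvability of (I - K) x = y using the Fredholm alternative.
(I - K) is singular (det(I - K) = 0, i.e. 1 ∈ sigma(K)). (I - K) x = y is solvable iff y ⊥ ker((I - K)^*) = span{(4, 2, 3, -2)}, i.e. iff 4y_1 + 2y_2 + 3y_3 - 2y_4 = 0. When solvable, the solutions are x = y + c·(1, -3, -1, -3), c arbitrary (ker(I - K) = span{(1, -3, -1, -3)}, dimension 1).

K has rank 1, so it is an outer product K = u v^T: every row of K is a multiple of one row vector. Reading off the entries, u = (1, -3, -1, -3) and v = (4, 2, 3, -2) (row i of K equals u_i·v^T). A rank-one matrix u v^T satisfies K u = u (v·u) and kills the (3)-dimensional subspace v^⊥, so its characteristic polynomial is lambda^3 (lambda - v·u) with v·u = tr K = 1. Hence the eigenvalues of I - K are 1 (multiplicity 3) and 1 - (1) = 0, so det(I - K) = 0. (Direct check: I - K =
[[-3, -2, -3, 2],
 [12, 7, 9, -6],
 [4, 2, 4, -2],
 [12, 6, 9, -5]]
has determinant 0.) So 1 is an eigenvalue of K and (I - K) is not invertible. The finite-dimensional Fredholm alternative says: either (I - K) is invertible, or ker(I - K) ≠ {0} and then range(I - K) = ker((I - K)^*)^⊥, with dim ker(I - K) = dim ker((I - K)^*). We are in the second case, so we need both kernels. Kernel of I - K: (I - K) u = u - u (v·u) = u - u = 0, so ker(I - K) = span{u} = span{(1, -3, -1, -3)} (it is exactly 1-dimensional because rank(I - K) = 3). Kernel of the adjoint: K is real, so (I - K)^* = I - K^T = I - v u^T, and (I - v u^T) v = v - v (u·v) = 0; hence ker((I - K)^*) = span{v} = span{(4, 2, 3, -2)}. Therefore (I - K) x = y is solvable iff <y, v> = 0, i.e. iff 4y_1 + 2y_2 + 3y_3 - 2y_4 = 0. When this holds, K y = u (v·y) = 0, so (I - K) y = y and x = y is a particular solution; the full solution set is the line x = y + c·u = y + c·(1, -3, -1, -3), c ∈ C.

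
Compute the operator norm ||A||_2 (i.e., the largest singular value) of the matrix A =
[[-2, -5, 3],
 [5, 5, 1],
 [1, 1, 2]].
||A||_2 ≈ 8.8614 (= sqrt(largest eigenvalue of A^T A))

||A||_2 = sigma_max(A) = sqrt(lambda_max(A^T A)). Form the symmetric matrix M = A^T A =
[[30, 36, 1],
 [36, 51, -8],
 [1, -8, 14]].
Its characteristic polynomial (trace, sum of principal 2x2 minors, determinant of M give the coefficients) is
  p(λ) = det(λ I - M) = λ^3 - 95λ^2 + 1303λ - 729.
No integer candidate from the rational root theorem (±divisors of 729) is a root, so the roots are irrational. The cubic discriminant is Δ = 5583598080 > 0, so there are three distinct real roots. p(0) = -729 and p(1) = 480 have opposite signs, so a root lies in (0, 1); Newton's method refines it to λ ≈ 0.5842. p(15) = 816 and p(16) = -105 have opposite signs, so a root lies in (15, 16); Newton's method refines it to λ ≈ 15.8911. p(78) = -2523 and p(79) = 2352 have opposite signs, so a root lies in (78, 79); Newton's method refines it to λ ≈ 78.5247. Check (Vieta): the three roots sum to 95, matching tr M = 95.
So the eigenvalues of A^T A are ≈ 0.5842, 15.8911, 78.5247 (all ≥ 0, as they must be for A^T A). The largest is λ_max ≈ 78.5247, hence ||A||_2 = sqrt(λ_max) ≈ 8.8614.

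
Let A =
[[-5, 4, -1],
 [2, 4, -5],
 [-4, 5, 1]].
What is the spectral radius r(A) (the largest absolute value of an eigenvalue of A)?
r(A) ≈ 5.1999

The eigenvalues of A are the roots of its characteristic polynomial. With M = A (coefficients from the trace, the sum of principal 2x2 minors, and det A):
  p(λ) = det(λ I - M) = λ^3 - 8λ + 99.
No integer candidate from the rational root theorem (±divisors of 99) is a root, so the roots are irrational. The cubic discriminant is Δ = -262579 < 0, so there is one real root and a complex-conjugate pair. p(-6) = -69 and p(-5) = 14 have opposite signs, so a root lies in (-6, -5); Newton's method refines it to λ ≈ -5.1999. Dividing out (λ - (-5.1999)) leaves approximately λ^2 - 5.1999λ + 19.0389. For λ^2 - 5.1999λ + 19.0389 the discriminant is -49.1166. It is negative, so the remaining roots are the complex-conjugate pair λ ≈ 2.5999 ± 3.5042i. Their product equals the constant term, so |λ|^2 ≈ 19.0389 and |λ| ≈ 4.3634.
Thus the eigenvalues (to 4 decimals) are -5.1999 (modulus 5.1999); 2.5999 ± 3.5042i (modulus 4.3634). The spectral radius is the largest modulus: r(A) ≈ 5.1999. (Cross-check: r(A) ≤ ||A||_2 ≈ 9.2225; equality holds whenever A is normal, though it can also hold for some non-normal A.)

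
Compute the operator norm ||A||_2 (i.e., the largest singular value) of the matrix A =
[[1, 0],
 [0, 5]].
||A||_2 = 5 (= sqrt(largest eigenvalue of A^T A))

||A||_2 = sigma_max(A) = sqrt(lambda_max(A^T A)). Form the symmetric matrix M = A^T A =
[[1, 0],
 [0, 25]].
Its characteristic polynomial (trace, determinant of M give the coefficients) is
  p(λ) = det(λ I - M) = λ^2 - 26λ + 25.
For λ^2 - 26λ + 25 the discriminant is 576. It is a perfect square (24^2), so the roots are rational: λ = (26 ± 24)/2 = 25, 1.
So the eigenvalues of A^T A are ≈ 1, 25 (all ≥ 0, as they must be for A^T A). The largest is λ_max = 25, hence ||A||_2 = sqrt(λ_max) = 5.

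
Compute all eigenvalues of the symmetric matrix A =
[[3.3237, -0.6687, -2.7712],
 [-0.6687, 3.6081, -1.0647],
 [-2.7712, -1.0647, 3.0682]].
sigma(A) ≈ {0, 4, 6}

A is real symmetric, so its spectrum consists of real eigenvalues. Expanding the characteristic polynomial of the displayed matrix gives
  det(λ I - A) = p(λ) = λ^3 + (-10)λ^2 + (24)λ + (0).
Solving p(λ) = 0 yields eigenvalues ≈ 0, 4, 6. (A is shown rounded to 4 decimals, so these recover the underlying integer eigenvalues to within that precision.)
Verification: the trace of A = 10 equals the sum of eigenvalues 10, and det(A) ≈ 0.0003 matches the eigenvalue product 0.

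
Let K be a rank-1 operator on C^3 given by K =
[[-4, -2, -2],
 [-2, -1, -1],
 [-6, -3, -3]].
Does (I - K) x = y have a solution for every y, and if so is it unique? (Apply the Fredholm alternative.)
(I - K) is invertible (det(I - K) = 9 ≠ 0), so for every y in C^3 the equation (I - K) x = y has a unique solution.

K has rank 1, so it is an outer product K = u v^T: every row of K is a multiple of one row vector. Reading off the entries, u = (2, 1, 3) and v = (-2, -1, -1) (row i of K equals u_i·v^T). A rank-one matrix u v^T satisfies K u = u (v·u) and kills the (2)-dimensional subspace v^⊥, so its characteristic polynomial is lambda^2 (lambda - v·u) with v·u = tr K = -8. Hence the eigenvalues of I - K are 1 (multiplicity 2) and 1 - (-8) = 9, so det(I - K) = 9. (Direct check: I - K =
[[5, 2, 2],
 [2, 2, 1],
 [6, 3, 4]]
has determinant 9.) The finite-dimensional Fredholm alternative says: either (I - K) is invertible, or ker(I - K) ≠ {0} and then range(I - K) = ker((I - K)^*)^⊥, with dim ker(I - K) = dim ker((I - K)^*). Since det(I - K) ≠ 0, 1 is not an eigenvalue of K and ker(I - K) = {0}, so we are in the first case: for every y there is a unique x = (I - K)^(-1) y. Explicitly, by the Sherman–Morrison formula, (I - u v^T)^(-1) = I + u v^T/(1 - v·u), i.e. (I - K)^(-1) = I + K/(9).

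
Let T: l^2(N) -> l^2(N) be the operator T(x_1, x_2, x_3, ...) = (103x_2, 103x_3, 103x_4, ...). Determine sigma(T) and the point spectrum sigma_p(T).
sigma(T) = closed disk {z in C : |z| ≤ 103}; sigma_p(T) = open disk {z in C : |z| < 103}

Note T = 103·V where V is the unit left shift (V x)_k = x_{k+1}; so sigma(T) = 103·sigma(V) and ||T|| = 103||V||. ||T x||^2 = 10609sum_{k≥2} |x_k|^2 ≤ 10609||x||^2, with equality on {x : x_1 = 0}, so ||T|| = 103. For any lambda with |lambda| < 103, set r = lambda/103 (|r| < 1); the vector x = (1, r, r^2, ...) is in l^2 and satisfies T x = 103(r, r^2, ...) = lambda x, so lambda is an eigenvalue. On the boundary |lambda| = 103 the geometric series diverges, so no l^2 eigenvector exists, but these lambda lie in the approximate point spectrum. Hence sigma(T) is the closed disk of radius 103 and sigma_p(T) is the open disk.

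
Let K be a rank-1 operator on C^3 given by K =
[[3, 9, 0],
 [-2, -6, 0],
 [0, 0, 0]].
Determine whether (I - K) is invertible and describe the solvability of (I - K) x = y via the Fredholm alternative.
(I - K) is invertible (det(I - K) = 4 ≠ 0), so for every y in C^3 the equation (I - K) x = y has a unique solution.

K has rank 1, so it is an outer product K = u v^T: every row of K is a multiple of one row vector. Reading off the entries, u = (-3, 2, 0) and v = (-1, -3, 0) (row i of K equals u_i·v^T). A rank-one matrix u v^T satisfies K u = u (v·u) and kills the (2)-dimensional subspace v^⊥, so its characteristic polynomial is lambda^2 (lambda - v·u) with v·u = tr K = -3. Hence the eigenvalues of I - K are 1 (multiplicity 2) and 1 - (-3) = 4, so det(I - K) = 4. (Direct check: I - K =
[[-2, -9, 0],
 [2, 7, 0],
 [0, 0, 1]]
has determinant 4.) The finite-dimensional Fredholm alternative says: either (I - K) is invertible, or ker(I - K) ≠ {0} and then range(I - K) = ker((I - K)^*)^⊥, with dim ker(I - K) = dim ker((I - K)^*). Since det(I - K) ≠ 0, 1 is not an eigenvalue of K and ker(I - K) = {0}, so we are in the first case: for every y there is a unique x = (I - K)^(-1) y. Explicitly, by the Sherman–Morrison formula, (I - u v^T)^(-1) = I + u v^T/(1 - v·u), i.e. (I - K)^(-1) = I + K/(4).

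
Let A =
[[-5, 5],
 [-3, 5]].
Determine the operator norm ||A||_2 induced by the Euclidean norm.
||A||_2 = sqrt((84 + sqrt(6656))/2) ≈ 9.099 (= sqrt(largest eigenvalue of A^T A))

||A||_2 = sigma_max(A) = sqrt(lambda_max(A^T A)). Form the symmetric matrix M = A^T A =
[[34, -40],
 [-40, 50]].
Its characteristic polynomial (trace, determinant of M give the coefficients) is
  p(λ) = det(λ I - M) = λ^2 - 84λ + 100.
For λ^2 - 84λ + 100 the discriminant is 6656. It is nonnegative but not a perfect square, so the roots are real and irrational: λ = (84 ± sqrt(6656))/2 ≈ 82.7922, 1.2078.
So the eigenvalues of A^T A are ≈ 1.2078, 82.7922 (all ≥ 0, as they must be for A^T A). The largest is λ_max = (84 + sqrt(6656))/2 ≈ 82.7922, hence ||A||_2 = sqrt(λ_max) = sqrt((84 + sqrt(6656))/2) ≈ 9.099.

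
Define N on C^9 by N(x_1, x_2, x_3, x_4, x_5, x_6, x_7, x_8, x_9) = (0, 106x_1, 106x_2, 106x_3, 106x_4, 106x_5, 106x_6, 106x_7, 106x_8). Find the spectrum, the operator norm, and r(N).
sigma(N) = {0}; ||N|| = 106; r(N) = 0. (N is nilpotent with N^9 = 0.)

On C^9, N is a strictly lower-triangular matrix with 106 on the subdiagonal and zeros elsewhere, so its characteristic polynomial is lambda^9 and every eigenvalue is 0: sigma(N) = {0}. For the operator norm, N e_i = 106e_{i+1} for i = 1, ..., 8 and N e_9 = 0, so the singular values of N are 106 (with multiplicity 8) and 0; hence ||N|| = 106. The spectral radius r(N) = max|lambda| = 0. Note ||N|| > r(N) — characteristic of non-normal nilpotent operators. Indeed N^9 = 0.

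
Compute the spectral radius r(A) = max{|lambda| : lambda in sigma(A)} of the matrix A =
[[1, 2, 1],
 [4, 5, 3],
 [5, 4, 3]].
r(A) = (9 + sqrt(89))/2 ≈ 9.217

The eigenvalues of A are the roots of its characteristic polynomial. With M = A (coefficients from the trace, the sum of principal 2x2 minors, and det A):
  p(λ) = det(λ I - M) = λ^3 - 9λ^2 - 2λ.
The constant term is 0, so λ = 0 is a root. Dividing out λ leaves p(λ) = λ(λ^2 - 9λ - 2). For λ^2 - 9λ - 2 the discriminant is 89. It is nonnegative but not a perfect square, so the roots are real and irrational: λ = (9 ± sqrt(89))/2 ≈ 9.217, -0.217.
Thus the eigenvalues (to 4 decimals) are 9.217 (modulus 9.217); -0.217 (modulus 0.217); 0 (modulus 0). The spectral radius is the largest modulus: r(A) = (9 + sqrt(89))/2 ≈ 9.217. (Cross-check: r(A) ≤ ||A||_2 ≈ 10.2238; equality holds whenever A is normal, though it can also hold for some non-normal A.)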